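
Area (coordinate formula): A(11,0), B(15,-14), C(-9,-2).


11*(-14+ 2) = -132
15*(-2-0) = -30
-9*(0+ 14) = -126
sum = -288
Area = |-288|/2 = 144.0000

144.0000 sq units


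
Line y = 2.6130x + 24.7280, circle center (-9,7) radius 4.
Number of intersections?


Substitute y = 2.6130x + 24.7280: (x+ 9)^2 + (2.6130x+24.7280-7)^2 = 16
Expand to Ax^2 + Bx + C = 0, where b-k = 17.728
A = 1+m^2 = 7.827769
B = 2(m(b-k) - h) = 2(2.6130*17.728 + 9) = 110.646528
C = h^2 + (b-k)^2 - r^2 = 81 + 314.281984 - 16 = 379.281984
disc = B^2-4AC = 12242.6542 - 11875.7270 = 366.9272
disc > 0

2 intersection points


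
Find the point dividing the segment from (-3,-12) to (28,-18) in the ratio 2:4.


Px = (2*28 + 4*(-3))/6 = 44/6 = 7.3333
Py = (2*(-18) + 4*(-12))/6 = -84/6 = -14.0000

P = (7.3333, -14.0000)


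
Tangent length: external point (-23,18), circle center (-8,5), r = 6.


d = sqrt((-23+ 8)^2 + (18-5)^2) = sqrt(225+169) = 19.8494
L = sqrt(394.0000 - 36) = sqrt(358.0000) = 18.9209

18.9209


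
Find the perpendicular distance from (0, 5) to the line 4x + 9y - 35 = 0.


|4*0 + 9*5 - 35| = |10| = 10
sqrt(16 + 81) = sqrt(97) = 9.8489
d = 10/sqrt(97) = 1.0153

1.0153


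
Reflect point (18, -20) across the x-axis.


Reflection rule for x-axis: (x, -y)
(18, -20) -> (18, 20)

(18, 20)


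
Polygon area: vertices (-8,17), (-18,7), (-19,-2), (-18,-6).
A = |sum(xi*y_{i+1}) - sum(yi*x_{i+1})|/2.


sum(xi*y_{i+1}) = -8*7 - 18*(-2) - 19*(-6) - 18*17 = -212
sum(yi*x_{i+1}) = 17*(-18) + 7*(-19) - 2*(-18) - 6*(-8) = -355
Area = |-212 + 355|/2 = 143/2 = 71.5000

71.5000 sq units


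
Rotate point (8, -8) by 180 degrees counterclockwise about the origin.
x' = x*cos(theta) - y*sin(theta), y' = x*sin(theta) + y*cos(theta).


cos(180) = -1, sin(180) = 0
x' = 8*(-1) + 8*0 = -8
y' = 8*0 - 8*(-1) = 8

(-8, 8)


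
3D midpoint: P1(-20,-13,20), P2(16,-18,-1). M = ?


Mx = (-20+16)/2 = -2.0000
My = (-13- 18)/2 = -15.5000
Mz = (20- 1)/2 = 9.5000

M = (-2.0000, -15.5000, 9.5000)


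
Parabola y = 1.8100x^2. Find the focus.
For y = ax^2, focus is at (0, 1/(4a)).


a = 1.8100
4a = 7.2400
focus = (0, 1/7.2400) = (0, 0.1381)

Focus = (0, 0.1381)


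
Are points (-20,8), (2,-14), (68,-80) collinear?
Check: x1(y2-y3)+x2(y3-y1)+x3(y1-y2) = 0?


-20*(-14+ 80) + 2*(-80-8) + 68*(8+ 14)
= -1320 - 176 + 1496 = 0

Yes, collinear (determinant = 0)


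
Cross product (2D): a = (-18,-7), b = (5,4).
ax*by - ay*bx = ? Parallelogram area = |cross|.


cross = -18*4 + 7*5 = -72 + 35 = -37
Parallelogram area = |-37| = 37

cross = -37, parallelogram area = 37


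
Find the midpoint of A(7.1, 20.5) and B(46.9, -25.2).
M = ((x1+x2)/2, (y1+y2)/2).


Mx = (7.1 + 46.9)/2 = 54.0/2 = 27.0000
My = (20.5 - 25.2)/2 = -4.7/2 = -2.3500

(27.0000, -2.3500)


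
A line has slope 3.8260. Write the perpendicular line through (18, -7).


Perpendicular slope = -1/m1 = -1/3.8260 = -0.2614
b2 = y0 - m2*x0 = -7 + 18/3.8260 = -7 + 4.7047 = -2.2953

y = -0.2614x - 2.2953


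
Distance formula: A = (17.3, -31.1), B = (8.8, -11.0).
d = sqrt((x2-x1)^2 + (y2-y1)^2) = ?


dx = 8.8 - 17.3 = -8.5
dy = -11.0 + 31.1 = 20.1
d = sqrt(72.25 + 404.01) = sqrt(476.26) = 21.8234

21.8234


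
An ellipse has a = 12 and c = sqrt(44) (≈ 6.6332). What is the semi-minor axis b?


b^2 = 12^2 - (sqrt(44))^2 = 144 - 44 = 100
b = sqrt(100) = 10

b = 10


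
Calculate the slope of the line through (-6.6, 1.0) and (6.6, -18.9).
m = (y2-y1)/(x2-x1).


dy = -18.9 - 1.0 = -19.9
dx = 6.6 + 6.6 = 13.2
m = -19.9/13.2 = -1.5076

m = -1.5076


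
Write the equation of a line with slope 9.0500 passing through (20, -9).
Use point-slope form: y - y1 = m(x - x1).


y + 9 = 9.0500(x - 20)
y = 9.0500x - 9 - 9.0500*20
y = 9.0500x - 190.0000

y = 9.0500x - 190.0000


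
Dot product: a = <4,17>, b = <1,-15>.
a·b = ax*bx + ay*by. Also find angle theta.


a·b = 4*1 + 17*(-15) = 4 - 255 = -251
|a| = sqrt(16+289) = 17.4642
|b| = sqrt(1+225) = 15.0333
cos(theta) = -251/(sqrt(305)*sqrt(226)) = -251/sqrt(68930) = -0.956026
theta = arccos(-251/sqrt(68930)) = 162.9454 degrees

a·b = -251, theta = 162.9454 deg


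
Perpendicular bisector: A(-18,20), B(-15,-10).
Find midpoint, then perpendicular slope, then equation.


Midpoint = (-16.5, 5)
Slope of AB = dy/dx = -30/3 = -10.0000
Perp slope = -dx/dy = 3/30 = 0.1000
b = My - (perp slope)*Mx = 5 + (3*(-16.5))/(-30) = 5 + 1.6500 = 6.6500

y = 0.1000x + 6.6500


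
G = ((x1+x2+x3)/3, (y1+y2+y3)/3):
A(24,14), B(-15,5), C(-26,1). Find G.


Gx = (24- 15- 26)/3 = -17/3 = -5.6667
Gy = (14+5+1)/3 = 20/3 = 6.6667

G = (-5.6667, 6.6667)


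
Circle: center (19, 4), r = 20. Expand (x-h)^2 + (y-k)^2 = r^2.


(x-19)^2 + (y-4)^2 = 20^2
D = -2h = -38, E = -2k = -8
F = h^2+k^2-r^2 = 361+16-400 = -23

x^2 + y^2 - 38x - 8y - 23 = 0


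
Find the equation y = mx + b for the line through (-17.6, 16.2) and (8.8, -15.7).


m = (-31.9)/(26.4) = -1.2083
b = y1 - m*x1 = 16.2 - (-31.9*(-17.6))/(26.4) = 16.2 - 21.2667 = -5.0667

y = -1.2083x - 5.0667


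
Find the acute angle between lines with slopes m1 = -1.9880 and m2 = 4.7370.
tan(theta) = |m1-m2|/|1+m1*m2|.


m1-m2 = -6.725
1+m1*m2 = -8.417156
tan(theta) = |-6.725/(-8.417156)| = 0.798963
theta = arctan(|-6.725/(-8.417156)|) = 38.6236 degrees (acute angle)

38.6236 degrees


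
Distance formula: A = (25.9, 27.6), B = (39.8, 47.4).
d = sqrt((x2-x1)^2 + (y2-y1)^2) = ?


dx = 39.8 - 25.9 = 13.9
dy = 47.4 - 27.6 = 19.8
d = sqrt(193.21 + 392.04) = sqrt(585.25) = 24.1919

24.1919


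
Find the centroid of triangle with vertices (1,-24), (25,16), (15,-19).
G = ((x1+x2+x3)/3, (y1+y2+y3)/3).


Gx = (1+25+15)/3 = 41/3 = 13.6667
Gy = (-24+16- 19)/3 = -27/3 = -9.0000

G = (13.6667, -9.0000)


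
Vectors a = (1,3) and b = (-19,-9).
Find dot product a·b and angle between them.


a·b = 1*(-19) + 3*(-9) = -19 - 27 = -46
|a| = sqrt(1+9) = 3.1623
|b| = sqrt(361+81) = 21.0238
cos(theta) = -46/(sqrt(10)*sqrt(442)) = -46/sqrt(4420) = -0.691905
theta = arccos(-46/sqrt(4420)) = 133.7811 degrees

a·b = -46, theta = 133.7811 deg


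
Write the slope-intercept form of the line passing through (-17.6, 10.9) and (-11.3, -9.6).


m = (-20.5)/(6.3) = -3.2540
b = y1 - m*x1 = 10.9 - (-20.5*(-17.6))/(6.3) = 10.9 - 57.2698 = -46.3698

y = -3.2540x - 46.3698


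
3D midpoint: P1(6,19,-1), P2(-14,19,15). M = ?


Mx = (6- 14)/2 = -4.0000
My = (19+19)/2 = 19.0000
Mz = (-1+15)/2 = 7.0000

M = (-4.0000, 19.0000, 7.0000)


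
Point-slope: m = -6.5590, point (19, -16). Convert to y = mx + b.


y + 16 = -6.5590(x - 19)
y = -6.5590x - 16 + 6.5590*19
y = -6.5590x + 108.6210

y = -6.5590x + 108.6210


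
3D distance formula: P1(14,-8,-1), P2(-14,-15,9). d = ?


dx=-28, dy=-7, dz=10
d = sqrt(784+49+100) = sqrt(933) = 30.5450

30.5450


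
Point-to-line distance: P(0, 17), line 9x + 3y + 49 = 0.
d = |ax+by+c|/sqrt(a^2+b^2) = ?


|9*0 + 3*17 + 49| = |100| = 100
sqrt(81 + 9) = sqrt(90) = 9.4868
d = 100/sqrt(90) = 10.5409

10.5409


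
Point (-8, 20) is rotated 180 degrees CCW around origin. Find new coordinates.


cos(180) = -1, sin(180) = 0
x' = -8*(-1) - 20*0 = 8
y' = -8*0 + 20*(-1) = -20

(8, -20)


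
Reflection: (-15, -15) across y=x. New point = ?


Reflection rule for y=x: (y, x)
(-15, -15) -> (-15, -15)

(-15, -15)


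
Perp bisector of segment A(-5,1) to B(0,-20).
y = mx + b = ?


Midpoint = (-2.5, -9.5)
Slope of AB = dy/dx = -21/5 = -4.2000
Perp slope = -dx/dy = 5/21 = 0.2381
b = My - (perp slope)*Mx = -9.5 + (5*(-2.5))/(-21) = -9.5 + 0.5952 = -8.9048

y = 0.2381x - 8.9048


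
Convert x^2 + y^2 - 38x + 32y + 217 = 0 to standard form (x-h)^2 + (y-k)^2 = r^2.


h = -D/2 = 38/2 = 19
k = -E/2 = -32/2 = -16
r^2 = h^2 + k^2 - F = 361 + 256 - 217 = 400
r = 20

Center (19, -16), radius = 20


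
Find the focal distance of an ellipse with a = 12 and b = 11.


c^2 = 12^2 - 11^2 = 144 - 121 = 23
c = sqrt(23) = 4.7958

c = 4.7958


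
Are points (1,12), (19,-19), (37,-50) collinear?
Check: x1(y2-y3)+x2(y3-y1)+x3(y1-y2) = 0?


1*(-19+ 50) + 19*(-50-12) + 37*(12+ 19)
= 31 - 1178 + 1147 = 0

Yes, collinear (determinant = 0)


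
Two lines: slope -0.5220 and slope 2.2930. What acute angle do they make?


m1-m2 = -2.815
1+m1*m2 = -0.196946
tan(theta) = |-2.815/(-0.196946)| = 14.293258
theta = arctan(|-2.815/(-0.196946)|) = 85.9979 degrees (acute angle)

85.9979 degrees


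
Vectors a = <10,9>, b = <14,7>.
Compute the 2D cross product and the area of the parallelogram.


cross = 10*7 - 9*14 = 70 - 126 = -56
Parallelogram area = |-56| = 56

cross = -56, parallelogram area = 56


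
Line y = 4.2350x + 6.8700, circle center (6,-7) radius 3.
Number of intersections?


Substitute y = 4.2350x + 6.8700: (x-6)^2 + (4.2350x+6.8700+ 7)^2 = 9
Expand to Ax^2 + Bx + C = 0, where b-k = 13.87
A = 1+m^2 = 18.935225
B = 2(m(b-k) - h) = 2(4.2350*13.87 - 6) = 105.4789
C = h^2 + (b-k)^2 - r^2 = 36 + 192.3769 - 9 = 219.3769
disc = B^2-4AC = 11125.7983 - 16615.8038 = -5490.0055
disc < 0

0 intersection points


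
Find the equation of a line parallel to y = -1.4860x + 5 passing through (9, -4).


Parallel lines have equal slopes.
m2 = -1.4860
b2 = -4 + 1.4860*9 = 9.3740

y = -1.4860x + 9.3740


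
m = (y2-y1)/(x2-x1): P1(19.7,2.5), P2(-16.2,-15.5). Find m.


dy = -15.5 - 2.5 = -18.0
dx = -16.2 - 19.7 = -35.9
m = -18.0/(-35.9) = 0.5014

m = 0.5014


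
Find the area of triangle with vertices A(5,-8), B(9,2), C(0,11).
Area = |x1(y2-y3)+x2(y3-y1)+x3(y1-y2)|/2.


5*(2-11) = -45
9*(11+ 8) = 171
0*(-8-2) = 0
sum = 126
Area = |126|/2 = 63.0000

63.0000 sq units


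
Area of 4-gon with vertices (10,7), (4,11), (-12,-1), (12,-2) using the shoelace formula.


sum(xi*y_{i+1}) = 10*11 + 4*(-1) - 12*(-2) + 12*7 = 214
sum(yi*x_{i+1}) = 7*4 + 11*(-12) - 1*12 - 2*10 = -136
Area = |214 + 136|/2 = 350/2 = 175.0000

175.0000 sq units


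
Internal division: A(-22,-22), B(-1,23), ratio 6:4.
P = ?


Px = (6*(-1) + 4*(-22))/10 = -94/10 = -9.4000
Py = (6*23 + 4*(-22))/10 = 50/10 = 5.0000

P = (-9.4000, 5.0000)


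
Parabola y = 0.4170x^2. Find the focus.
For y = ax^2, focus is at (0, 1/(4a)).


a = 0.4170
4a = 1.6680
focus = (0, 1/1.6680) = (0, 0.5995)

Focus = (0, 0.5995)


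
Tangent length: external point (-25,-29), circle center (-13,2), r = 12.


d = sqrt((-25+ 13)^2 + (-29-2)^2) = sqrt(144+961) = 33.2415
L = sqrt(1105.0000 - 144) = sqrt(961.0000) = 31.0000

31.0000


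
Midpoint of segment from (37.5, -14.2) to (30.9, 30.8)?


Mx = (37.5 + 30.9)/2 = 68.4/2 = 34.2000
My = (-14.2 + 30.8)/2 = 16.6/2 = 8.3000

(34.2000, 8.3000)


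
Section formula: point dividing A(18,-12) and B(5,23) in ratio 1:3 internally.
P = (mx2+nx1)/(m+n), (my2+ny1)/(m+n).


Px = (1*5 + 3*18)/4 = 59/4 = 14.7500
Py = (1*23 + 3*(-12))/4 = -13/4 = -3.2500

P = (14.7500, -3.2500)


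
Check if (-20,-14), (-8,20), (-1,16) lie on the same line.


-20*(20-16) - 8*(16+ 14) - 1*(-14-20)
= -80 - 240 + 34 = -286

No, not collinear (determinant = -286)


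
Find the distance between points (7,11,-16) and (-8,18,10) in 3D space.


dx=-15, dy=7, dz=26
d = sqrt(225+49+676) = sqrt(950) = 30.8221

30.8221


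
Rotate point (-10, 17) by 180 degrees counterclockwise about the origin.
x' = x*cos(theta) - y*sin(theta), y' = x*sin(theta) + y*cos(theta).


cos(180) = -1, sin(180) = 0
x' = -10*(-1) - 17*0 = 10
y' = -10*0 + 17*(-1) = -17

(10, -17)


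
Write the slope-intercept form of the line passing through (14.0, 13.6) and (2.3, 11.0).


m = (-2.6)/(-11.7) = 0.2222
b = y1 - m*x1 = 13.6 - (-2.6*14.0)/(-11.7) = 13.6 - 3.1111 = 10.4889

y = 0.2222x + 10.4889


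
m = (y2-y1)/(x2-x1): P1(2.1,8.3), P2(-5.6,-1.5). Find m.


dy = -1.5 - 8.3 = -9.8
dx = -5.6 - 2.1 = -7.7
m = -9.8/(-7.7) = 1.2727

m = 1.2727


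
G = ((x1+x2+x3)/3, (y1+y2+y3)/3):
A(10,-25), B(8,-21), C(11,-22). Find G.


Gx = (10+8+11)/3 = 29/3 = 9.6667
Gy = (-25- 21- 22)/3 = -68/3 = -22.6667

G = (9.6667, -22.6667)


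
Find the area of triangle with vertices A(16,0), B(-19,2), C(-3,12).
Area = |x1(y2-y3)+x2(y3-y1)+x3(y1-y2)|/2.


16*(2-12) = -160
-19*(12-0) = -228
-3*(0-2) = 6
sum = -382
Area = |-382|/2 = 191.0000

191.0000 sq units


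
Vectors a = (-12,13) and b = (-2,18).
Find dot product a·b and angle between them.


a·b = -12*(-2) + 13*18 = 24 + 234 = 258
|a| = sqrt(144+169) = 17.6918
|b| = sqrt(4+324) = 18.1108
cos(theta) = 258/(sqrt(313)*sqrt(328)) = 258/sqrt(102664) = 0.805213
theta = arccos(258/sqrt(102664)) = 36.3692 degrees

a·b = 258, theta = 36.3692 deg


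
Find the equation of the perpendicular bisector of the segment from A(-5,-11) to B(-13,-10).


Midpoint = (-9, -10.5)
Slope of AB = dy/dx = 1/(-8) = -0.1250
Perp slope = -dx/dy = 8/1 = 8.0000
b = My - (perp slope)*Mx = -10.5 + (-8*(-9))/1 = -10.5 + 72.0000 = 61.5000

y = 8.0000x + 61.5000


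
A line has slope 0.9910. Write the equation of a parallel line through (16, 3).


Parallel lines have equal slopes.
m2 = 0.9910
b2 = 3 - 0.9910*16 = -12.8560

y = 0.9910x - 12.8560


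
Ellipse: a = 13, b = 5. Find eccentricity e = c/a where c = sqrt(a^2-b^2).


c = sqrt(169-25) = sqrt(144) = 12.0000
e = c/a = 12/13 = 0.9231

e = 0.9231


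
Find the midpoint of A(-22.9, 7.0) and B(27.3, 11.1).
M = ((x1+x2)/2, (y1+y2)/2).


Mx = (-22.9 + 27.3)/2 = 4.4/2 = 2.2000
My = (7.0 + 11.1)/2 = 18.1/2 = 9.0500

(2.2000, 9.0500)


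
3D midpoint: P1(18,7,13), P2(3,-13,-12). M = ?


Mx = (18+3)/2 = 10.5000
My = (7- 13)/2 = -3.0000
Mz = (13- 12)/2 = 0.5000

M = (10.5000, -3.0000, 0.5000)


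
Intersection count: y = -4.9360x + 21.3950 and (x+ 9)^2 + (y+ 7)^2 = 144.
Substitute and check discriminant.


Substitute y = -4.9360x + 21.3950: (x+ 9)^2 + (-4.9360x+21.3950+ 7)^2 = 144
Expand to Ax^2 + Bx + C = 0, where b-k = 28.395
A = 1+m^2 = 25.364096
B = 2(m(b-k) - h) = 2(-4.9360*28.395 + 9) = -262.31544
C = h^2 + (b-k)^2 - r^2 = 81 + 806.276025 - 144 = 743.276025
disc = B^2-4AC = 68809.3901 - 75410.0978 = -6600.7077
disc < 0

0 intersection points


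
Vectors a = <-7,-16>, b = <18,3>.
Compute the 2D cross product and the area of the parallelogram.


cross = -7*3 + 16*18 = -21 + 288 = 267
Parallelogram area = |267| = 267

cross = 267, parallelogram area = 267


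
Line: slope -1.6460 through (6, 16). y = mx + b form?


y - 16 = -1.6460(x - 6)
y = -1.6460x + 16 + 1.6460*6
y = -1.6460x + 25.8760

y = -1.6460x + 25.8760


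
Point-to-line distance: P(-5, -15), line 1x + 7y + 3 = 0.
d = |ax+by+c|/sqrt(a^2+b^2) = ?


|1*(-5) + 7*(-15) + 3| = |-107| = 107
sqrt(1 + 49) = sqrt(50) = 7.0711
d = 107/sqrt(50) = 15.1321

15.1321


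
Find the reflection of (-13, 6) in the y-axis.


Reflection rule for y-axis: (-x, y)
(-13, 6) -> (13, 6)

(13, 6)


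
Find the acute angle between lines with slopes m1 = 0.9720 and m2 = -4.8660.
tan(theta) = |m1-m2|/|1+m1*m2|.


m1-m2 = 5.838
1+m1*m2 = -3.729752
tan(theta) = |5.838/(-3.729752)| = 1.565252
theta = arctan(|5.838/(-3.729752)|) = 57.4265 degrees (acute angle)

57.4265 degrees


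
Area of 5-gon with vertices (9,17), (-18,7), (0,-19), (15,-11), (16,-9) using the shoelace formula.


sum(xi*y_{i+1}) = 9*7 - 18*(-19) + 0*(-11) + 15*(-9) + 16*17 = 542
sum(yi*x_{i+1}) = 17*(-18) + 7*0 - 19*15 - 11*16 - 9*9 = -848
Area = |542 + 848|/2 = 1390/2 = 695.0000

695.0000 sq units


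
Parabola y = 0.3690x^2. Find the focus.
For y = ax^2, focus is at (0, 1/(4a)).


a = 0.3690
4a = 1.4760
focus = (0, 1/1.4760) = (0, 0.6775)

Focus = (0, 0.6775)


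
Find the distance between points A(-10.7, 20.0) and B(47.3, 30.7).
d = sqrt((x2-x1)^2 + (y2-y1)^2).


dx = 47.3 + 10.7 = 58.0
dy = 30.7 - 20.0 = 10.7
d = sqrt(3364.0 + 114.49) = sqrt(3478.49) = 58.9787

58.9787


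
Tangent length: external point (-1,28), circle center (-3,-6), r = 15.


d = sqrt((-1+ 3)^2 + (28+ 6)^2) = sqrt(4+1156) = 34.0588
L = sqrt(1160.0000 - 225) = sqrt(935.0000) = 30.5778

30.5778


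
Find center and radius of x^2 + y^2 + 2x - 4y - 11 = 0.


h = -D/2 = -2/2 = -1
k = -E/2 = 4/2 = 2
r^2 = h^2 + k^2 - F = 1 + 4 + 11 = 16
r = 4

Center (-1, 2), radius = 4


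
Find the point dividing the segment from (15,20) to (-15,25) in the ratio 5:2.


Px = (5*(-15) + 2*15)/7 = -45/7 = -6.4286
Py = (5*25 + 2*20)/7 = 165/7 = 23.5714

P = (-6.4286, 23.5714)


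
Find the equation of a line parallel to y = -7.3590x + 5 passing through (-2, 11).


Parallel lines have equal slopes.
m2 = -7.3590
b2 = 11 + 7.3590*(-2) = -3.7180

y = -7.3590x - 3.7180


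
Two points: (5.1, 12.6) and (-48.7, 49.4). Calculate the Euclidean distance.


dx = -48.7 - 5.1 = -53.8
dy = 49.4 - 12.6 = 36.8
d = sqrt(2894.44 + 1354.24) = sqrt(4248.68) = 65.1819

65.1819


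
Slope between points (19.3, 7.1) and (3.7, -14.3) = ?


dy = -14.3 - 7.1 = -21.4
dx = 3.7 - 19.3 = -15.6
m = -21.4/(-15.6) = 1.3718

m = 1.3718


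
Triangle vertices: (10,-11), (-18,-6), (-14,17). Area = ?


10*(-6-17) = -230
-18*(17+ 11) = -504
-14*(-11+ 6) = 70
sum = -664
Area = |-664|/2 = 332.0000

332.0000 sq units


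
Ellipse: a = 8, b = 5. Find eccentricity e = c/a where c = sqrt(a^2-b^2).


c = sqrt(64-25) = sqrt(39) = 6.2450
e = c/a = sqrt(39)/8 = 0.7806

e = 0.7806


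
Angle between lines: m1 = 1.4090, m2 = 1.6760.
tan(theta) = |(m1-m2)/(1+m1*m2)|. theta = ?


m1-m2 = -0.267
1+m1*m2 = 3.361484
tan(theta) = |-0.267/3.361484| = 0.079429
theta = arctan(|-0.267/3.361484|) = 4.5414 degrees (acute angle)

4.5414 degrees


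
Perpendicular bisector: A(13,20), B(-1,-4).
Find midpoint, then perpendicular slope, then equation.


Midpoint = (6, 8)
Slope of AB = dy/dx = -24/(-14) = 1.7143
Perp slope = -dx/dy = -14/24 = -0.5833
b = My - (perp slope)*Mx = 8 + (-14*6)/(-24) = 8 + 3.5000 = 11.5000

y = -0.5833x + 11.5000


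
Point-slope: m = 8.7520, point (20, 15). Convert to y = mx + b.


y - 15 = 8.7520(x - 20)
y = 8.7520x + 15 - 8.7520*20
y = 8.7520x - 160.0400

y = 8.7520x - 160.0400


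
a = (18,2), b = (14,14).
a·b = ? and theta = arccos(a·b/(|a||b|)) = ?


a·b = 18*14 + 2*14 = 252 + 28 = 280
|a| = sqrt(324+4) = 18.1108
|b| = sqrt(196+196) = 19.7990
cos(theta) = 280/(sqrt(328)*sqrt(392)) = 280/sqrt(128576) = 0.780869
theta = arccos(280/sqrt(128576)) = 38.6598 degrees

a·b = 280, theta = 38.6598 deg


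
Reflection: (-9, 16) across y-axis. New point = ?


Reflection rule for y-axis: (-x, y)
(-9, 16) -> (9, 16)

(9, 16)


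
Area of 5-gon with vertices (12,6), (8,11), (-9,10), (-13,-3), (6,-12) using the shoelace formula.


sum(xi*y_{i+1}) = 12*11 + 8*10 - 9*(-3) - 13*(-12) + 6*6 = 431
sum(yi*x_{i+1}) = 6*8 + 11*(-9) + 10*(-13) - 3*6 - 12*12 = -343
Area = |431 + 343|/2 = 774/2 = 387.0000

387.0000 sq units


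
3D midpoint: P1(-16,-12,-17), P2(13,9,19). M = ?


Mx = (-16+13)/2 = -1.5000
My = (-12+9)/2 = -1.5000
Mz = (-17+19)/2 = 1.0000

M = (-1.5000, -1.5000, 1.0000)


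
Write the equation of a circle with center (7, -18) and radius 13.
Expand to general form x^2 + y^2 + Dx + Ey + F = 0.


(x-7)^2 + (y+ 18)^2 = 13^2
D = -2h = -14, E = -2k = 36
F = h^2+k^2-r^2 = 49+324-169 = 204

x^2 + y^2 - 14x + 36y + 204 = 0


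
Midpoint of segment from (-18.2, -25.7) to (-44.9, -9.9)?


Mx = (-18.2 - 44.9)/2 = -63.1/2 = -31.5500
My = (-25.7 - 9.9)/2 = -35.6/2 = -17.8000

(-31.5500, -17.8000)


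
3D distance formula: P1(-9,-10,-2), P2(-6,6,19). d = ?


dx=3, dy=16, dz=21
d = sqrt(9+256+441) = sqrt(706) = 26.5707

26.5707


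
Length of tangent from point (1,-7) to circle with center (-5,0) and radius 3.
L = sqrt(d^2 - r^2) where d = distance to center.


d = sqrt((1+ 5)^2 + (-7-0)^2) = sqrt(36+49) = 9.2195
L = sqrt(85.0000 - 9) = sqrt(76.0000) = 8.7178

8.7178


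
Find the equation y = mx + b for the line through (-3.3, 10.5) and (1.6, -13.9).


m = (-24.4)/(4.9) = -4.9796
b = y1 - m*x1 = 10.5 - (-24.4*(-3.3))/(4.9) = 10.5 - 16.4327 = -5.9327

y = -4.9796x - 5.9327


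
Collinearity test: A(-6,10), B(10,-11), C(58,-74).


-6*(-11+ 74) + 10*(-74-10) + 58*(10+ 11)
= -378 - 840 + 1218 = 0

Yes, collinear (determinant = 0)


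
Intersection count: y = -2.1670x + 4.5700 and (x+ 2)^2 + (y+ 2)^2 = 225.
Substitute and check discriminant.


Substitute y = -2.1670x + 4.5700: (x+ 2)^2 + (-2.1670x+4.5700+ 2)^2 = 225
Expand to Ax^2 + Bx + C = 0, where b-k = 6.57
A = 1+m^2 = 5.695889
B = 2(m(b-k) - h) = 2(-2.1670*6.57 + 2) = -24.47438
C = h^2 + (b-k)^2 - r^2 = 4 + 43.1649 - 225 = -177.8351
disc = B^2-4AC = 598.9953 + 4051.7160 = 4650.7113
disc > 0

2 intersection points


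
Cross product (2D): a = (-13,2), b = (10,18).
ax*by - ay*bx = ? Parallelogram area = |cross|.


cross = -13*18 - 2*10 = -234 - 20 = -254
Parallelogram area = |-254| = 254

cross = -254, parallelogram area = 254


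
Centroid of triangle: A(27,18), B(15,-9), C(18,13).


Gx = (27+15+18)/3 = 60/3 = 20.0000
Gy = (18- 9+13)/3 = 22/3 = 7.3333

G = (20.0000, 7.3333)


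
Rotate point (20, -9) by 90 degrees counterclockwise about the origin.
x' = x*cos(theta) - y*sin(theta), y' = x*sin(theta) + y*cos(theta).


cos(90) = 0, sin(90) = 1
x' = 20*0 + 9*1 = 9
y' = 20*1 - 9*0 = 20

(9, 20)


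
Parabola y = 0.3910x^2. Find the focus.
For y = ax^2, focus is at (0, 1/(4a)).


a = 0.3910
4a = 1.5640
focus = (0, 1/1.5640) = (0, 0.6394)

Focus = (0, 0.6394)


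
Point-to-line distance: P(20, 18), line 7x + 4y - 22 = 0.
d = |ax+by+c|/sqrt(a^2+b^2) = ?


|7*20 + 4*18 - 22| = |190| = 190
sqrt(49 + 16) = sqrt(65) = 8.0623
d = 190/sqrt(65) = 23.5666

23.5666


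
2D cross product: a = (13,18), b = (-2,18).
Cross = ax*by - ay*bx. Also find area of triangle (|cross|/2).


cross = 13*18 - 18*(-2) = 234 + 36 = 270
Triangle area = |270|/2 = 270/2 = 135.0000

cross = 270, triangle area = 135.0000


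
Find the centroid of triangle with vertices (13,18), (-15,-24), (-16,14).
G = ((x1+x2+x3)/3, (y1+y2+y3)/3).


Gx = (13- 15- 16)/3 = -18/3 = -6.0000
Gy = (18- 24+14)/3 = 8/3 = 2.6667

G = (-6.0000, 2.6667)


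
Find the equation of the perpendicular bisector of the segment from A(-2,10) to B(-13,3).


Midpoint = (-7.5, 6.5)
Slope of AB = dy/dx = -7/(-11) = 0.6364
Perp slope = -dx/dy = -11/7 = -1.5714
b = My - (perp slope)*Mx = 6.5 + (-11*(-7.5))/(-7) = 6.5 - 11.7857 = -5.2857

y = -1.5714x - 5.2857


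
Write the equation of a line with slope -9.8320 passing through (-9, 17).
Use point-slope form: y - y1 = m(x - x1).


y - 17 = -9.8320(x + 9)
y = -9.8320x + 17 + 9.8320*(-9)
y = -9.8320x - 71.4880

y = -9.8320x - 71.4880


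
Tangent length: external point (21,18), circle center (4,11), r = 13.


d = sqrt((21-4)^2 + (18-11)^2) = sqrt(289+49) = 18.3848
L = sqrt(338.0000 - 169) = sqrt(169.0000) = 13.0000

13.0000


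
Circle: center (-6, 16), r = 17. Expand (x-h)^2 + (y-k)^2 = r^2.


(x+ 6)^2 + (y-16)^2 = 17^2
D = -2h = 12, E = -2k = -32
F = h^2+k^2-r^2 = 36+256-289 = 3

x^2 + y^2 + 12x - 32y + 3 = 0


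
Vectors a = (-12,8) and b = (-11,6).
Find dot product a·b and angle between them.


a·b = -12*(-11) + 8*6 = 132 + 48 = 180
|a| = sqrt(144+64) = 14.4222
|b| = sqrt(121+36) = 12.5300
cos(theta) = 180/(sqrt(208)*sqrt(157)) = 180/sqrt(32656) = 0.996073
theta = arccos(180/sqrt(32656)) = 5.0796 degrees

a·b = 180, theta = 5.0796 deg


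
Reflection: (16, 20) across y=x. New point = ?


Reflection rule for y=x: (y, x)
(16, 20) -> (20, 16)

(20, 16)


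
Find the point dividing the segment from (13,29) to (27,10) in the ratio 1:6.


Px = (1*27 + 6*13)/7 = 105/7 = 15.0000
Py = (1*10 + 6*29)/7 = 184/7 = 26.2857

P = (15.0000, 26.2857)


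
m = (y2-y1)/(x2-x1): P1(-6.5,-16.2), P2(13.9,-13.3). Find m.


dy = -13.3 + 16.2 = 2.9
dx = 13.9 + 6.5 = 20.4
m = 2.9/20.4 = 0.1422

m = 0.1422


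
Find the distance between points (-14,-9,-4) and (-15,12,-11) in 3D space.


dx=-1, dy=21, dz=-7
d = sqrt(1+441+49) = sqrt(491) = 22.1585

22.1585


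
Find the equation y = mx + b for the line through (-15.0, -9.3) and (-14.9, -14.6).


m = (-5.3)/(0.1) = -53.0000
b = y1 - m*x1 = -9.3 - (-5.3*(-15.0))/(0.1) = -9.3 - 795.0000 = -804.3000

y = -53.0000x - 804.3000


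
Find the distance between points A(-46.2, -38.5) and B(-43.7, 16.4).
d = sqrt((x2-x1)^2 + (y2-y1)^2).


dx = -43.7 + 46.2 = 2.5
dy = 16.4 + 38.5 = 54.9
d = sqrt(6.25 + 3014.01) = sqrt(3020.26) = 54.9569

54.9569


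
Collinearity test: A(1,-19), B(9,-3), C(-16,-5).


1*(-3+ 5) + 9*(-5+ 19) - 16*(-19+ 3)
= 2 + 126 + 256 = 384

No, not collinear (determinant = 384)


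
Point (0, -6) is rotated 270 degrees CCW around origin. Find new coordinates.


cos(270) = 0, sin(270) = -1
x' = 0*0 + 6*(-1) = -6
y' = 0*(-1) - 6*0 = 0

(-6, 0)


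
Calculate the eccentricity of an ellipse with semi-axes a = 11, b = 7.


c = sqrt(121-49) = sqrt(72) = 8.4853
e = c/a = sqrt(72)/11 = 0.7714

e = 0.7714


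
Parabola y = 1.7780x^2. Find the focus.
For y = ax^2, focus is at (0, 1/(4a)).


a = 1.7780
4a = 7.1120
focus = (0, 1/7.1120) = (0, 0.1406)

Focus = (0, 0.1406)


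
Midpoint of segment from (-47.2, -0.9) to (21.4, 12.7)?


Mx = (-47.2 + 21.4)/2 = -25.8/2 = -12.9000
My = (-0.9 + 12.7)/2 = 11.8/2 = 5.9000

(-12.9000, 5.9000)


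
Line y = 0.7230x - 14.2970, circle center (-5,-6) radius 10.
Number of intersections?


Substitute y = 0.7230x - 14.2970: (x+ 5)^2 + (0.7230x- 14.2970+ 6)^2 = 100
Expand to Ax^2 + Bx + C = 0, where b-k = -8.297
A = 1+m^2 = 1.522729
B = 2(m(b-k) - h) = 2(0.7230*(-8.297) + 5) = -1.997462
C = h^2 + (b-k)^2 - r^2 = 25 + 68.840209 - 100 = -6.159791
disc = B^2-4AC = 3.9899 + 37.5188 = 41.5087
disc > 0

2 intersection points


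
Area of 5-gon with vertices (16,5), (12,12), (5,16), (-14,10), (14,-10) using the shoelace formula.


sum(xi*y_{i+1}) = 16*12 + 12*16 + 5*10 - 14*(-10) + 14*5 = 644
sum(yi*x_{i+1}) = 5*12 + 12*5 + 16*(-14) + 10*14 - 10*16 = -124
Area = |644 + 124|/2 = 768/2 = 384.0000

384.0000 sq units


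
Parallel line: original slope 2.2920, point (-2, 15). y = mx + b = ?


Parallel lines have equal slopes.
m2 = 2.2920
b2 = 15 - 2.2920*(-2) = 19.5840

y = 2.2920x + 19.5840


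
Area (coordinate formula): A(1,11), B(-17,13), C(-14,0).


1*(13-0) = 13
-17*(0-11) = 187
-14*(11-13) = 28
sum = 228
Area = |228|/2 = 114.0000

114.0000 sq units


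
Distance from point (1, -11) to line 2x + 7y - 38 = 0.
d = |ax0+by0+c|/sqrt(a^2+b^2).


|2*1 + 7*(-11) - 38| = |-113| = 113
sqrt(4 + 49) = sqrt(53) = 7.2801
d = 113/sqrt(53) = 15.5217

15.5217


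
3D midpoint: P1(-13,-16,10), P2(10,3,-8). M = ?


Mx = (-13+10)/2 = -1.5000
My = (-16+3)/2 = -6.5000
Mz = (10- 8)/2 = 1.0000

M = (-1.5000, -6.5000, 1.0000)


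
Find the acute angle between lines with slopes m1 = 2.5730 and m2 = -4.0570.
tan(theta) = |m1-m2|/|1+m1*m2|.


m1-m2 = 6.63
1+m1*m2 = -9.438661
tan(theta) = |6.63/(-9.438661)| = 0.702430
theta = arctan(|6.63/(-9.438661)|) = 35.0854 degrees (acute angle)

35.0854 degrees


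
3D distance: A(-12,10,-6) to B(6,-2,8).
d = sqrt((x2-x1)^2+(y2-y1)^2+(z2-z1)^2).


dx=18, dy=-12, dz=14
d = sqrt(324+144+196) = sqrt(664) = 25.7682

25.7682


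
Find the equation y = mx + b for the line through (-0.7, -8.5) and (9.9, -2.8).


m = (5.7)/(10.6) = 0.5377
b = y1 - m*x1 = -8.5 - (5.7*(-0.7))/(10.6) = -8.5 + 0.3764 = -8.1236

y = 0.5377x - 8.1236


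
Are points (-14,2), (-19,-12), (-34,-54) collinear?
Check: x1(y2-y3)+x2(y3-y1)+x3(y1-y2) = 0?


-14*(-12+ 54) - 19*(-54-2) - 34*(2+ 12)
= -588 + 1064 - 476 = 0

Yes, collinear (determinant = 0)


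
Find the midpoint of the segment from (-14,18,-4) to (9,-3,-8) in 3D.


Mx = (-14+9)/2 = -2.5000
My = (18- 3)/2 = 7.5000
Mz = (-4- 8)/2 = -6.0000

M = (-2.5000, 7.5000, -6.0000)


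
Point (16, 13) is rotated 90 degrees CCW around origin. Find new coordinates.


cos(90) = 0, sin(90) = 1
x' = 16*0 - 13*1 = -13
y' = 16*1 + 13*0 = 16

(-13, 16)


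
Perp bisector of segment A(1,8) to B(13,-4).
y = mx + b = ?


Midpoint = (7, 2)
Slope of AB = dy/dx = -12/12 = -1.0000
Perp slope = -dx/dy = 12/12 = 1.0000
b = My - (perp slope)*Mx = 2 + (12*7)/(-12) = 2 - 7.0000 = -5.0000

y = 1.0000x - 5.0000


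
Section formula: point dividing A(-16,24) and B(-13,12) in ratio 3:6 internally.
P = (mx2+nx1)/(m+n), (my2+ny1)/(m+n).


Px = (3*(-13) + 6*(-16))/9 = -135/9 = -15.0000
Py = (3*12 + 6*24)/9 = 180/9 = 20.0000

P = (-15.0000, 20.0000)


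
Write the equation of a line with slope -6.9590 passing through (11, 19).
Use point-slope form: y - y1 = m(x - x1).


y - 19 = -6.9590(x - 11)
y = -6.9590x + 19 + 6.9590*11
y = -6.9590x + 95.5490

y = -6.9590x + 95.5490


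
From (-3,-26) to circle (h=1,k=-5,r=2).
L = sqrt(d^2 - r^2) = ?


d = sqrt((-3-1)^2 + (-26+ 5)^2) = sqrt(16+441) = 21.3776
L = sqrt(457.0000 - 4) = sqrt(453.0000) = 21.2838

21.2838


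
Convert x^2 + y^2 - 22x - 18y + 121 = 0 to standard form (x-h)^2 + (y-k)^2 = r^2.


h = -D/2 = 22/2 = 11
k = -E/2 = 18/2 = 9
r^2 = h^2 + k^2 - F = 121 + 81 - 121 = 81
r = 9

Center (11, 9), radius = 9


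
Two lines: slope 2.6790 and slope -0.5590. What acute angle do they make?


m1-m2 = 3.238
1+m1*m2 = -0.497561
tan(theta) = |3.238/(-0.497561)| = 6.507745
theta = arctan(|3.238/(-0.497561)|) = 81.2641 degrees (acute angle)

81.2641 degrees


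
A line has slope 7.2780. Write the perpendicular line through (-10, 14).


Perpendicular slope = -1/m1 = -1/7.2780 = -0.1374
b2 = y0 - m2*x0 = 14 - 10/7.2780 = 14 - 1.3740 = 12.6260

y = -0.1374x + 12.6260


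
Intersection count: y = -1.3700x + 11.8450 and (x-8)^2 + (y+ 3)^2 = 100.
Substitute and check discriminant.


Substitute y = -1.3700x + 11.8450: (x-8)^2 + (-1.3700x+11.8450+ 3)^2 = 100
Expand to Ax^2 + Bx + C = 0, where b-k = 14.845
A = 1+m^2 = 2.8769
B = 2(m(b-k) - h) = 2(-1.3700*14.845 - 8) = -56.6753
C = h^2 + (b-k)^2 - r^2 = 64 + 220.374025 - 100 = 184.374025
disc = B^2-4AC = 3212.0896 - 2121.7025 = 1090.3871
disc > 0

2 intersection points


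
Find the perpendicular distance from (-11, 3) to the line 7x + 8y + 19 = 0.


|7*(-11) + 8*3 + 19| = |-34| = 34
sqrt(49 + 64) = sqrt(113) = 10.6301
d = 34/sqrt(113) = 3.1985

3.1985


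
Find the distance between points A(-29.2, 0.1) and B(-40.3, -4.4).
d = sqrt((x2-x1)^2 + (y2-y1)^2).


dx = -40.3 + 29.2 = -11.1
dy = -4.4 - 0.1 = -4.5
d = sqrt(123.21 + 20.25) = sqrt(143.46) = 11.9775

11.9775


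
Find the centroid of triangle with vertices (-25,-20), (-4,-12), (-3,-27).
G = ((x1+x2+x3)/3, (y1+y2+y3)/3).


Gx = (-25- 4- 3)/3 = -32/3 = -10.6667
Gy = (-20- 12- 27)/3 = -59/3 = -19.6667

G = (-10.6667, -19.6667)


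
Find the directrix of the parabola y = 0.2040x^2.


a = 0.2040
1/(4a) = 1.2255
directrix: y = -1.2255 = -1.2255

y = -1.2255


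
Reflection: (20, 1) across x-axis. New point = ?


Reflection rule for x-axis: (x, -y)
(20, 1) -> (20, -1)

(20, -1)


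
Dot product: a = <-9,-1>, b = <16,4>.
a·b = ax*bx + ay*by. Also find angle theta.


a·b = -9*16 - 1*4 = -144 - 4 = -148
|a| = sqrt(81+1) = 9.0554
|b| = sqrt(256+16) = 16.4924
cos(theta) = -148/(sqrt(82)*sqrt(272)) = -148/sqrt(22304) = -0.990992
theta = arccos(-148/sqrt(22304)) = 172.3039 degrees

a·b = -148, theta = 172.3039 deg


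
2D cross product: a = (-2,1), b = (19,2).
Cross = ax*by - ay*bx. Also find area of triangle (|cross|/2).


cross = -2*2 - 1*19 = -4 - 19 = -23
Triangle area = |-23|/2 = 23/2 = 11.5000

cross = -23, triangle area = 11.5000


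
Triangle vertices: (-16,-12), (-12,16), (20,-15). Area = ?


-16*(16+ 15) = -496
-12*(-15+ 12) = 36
20*(-12-16) = -560
sum = -1020
Area = |-1020|/2 = 510.0000

510.0000 sq units


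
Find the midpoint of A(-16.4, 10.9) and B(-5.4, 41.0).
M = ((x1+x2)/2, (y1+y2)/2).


Mx = (-16.4 - 5.4)/2 = -21.8/2 = -10.9000
My = (10.9 + 41.0)/2 = 51.9/2 = 25.9500

(-10.9000, 25.9500)


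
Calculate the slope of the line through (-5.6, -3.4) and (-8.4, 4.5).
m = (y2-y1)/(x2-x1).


dy = 4.5 + 3.4 = 7.9
dx = -8.4 + 5.6 = -2.8
m = 7.9/(-2.8) = -2.8214

m = -2.8214


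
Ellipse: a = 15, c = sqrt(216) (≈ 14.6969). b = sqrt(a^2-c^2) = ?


b^2 = 15^2 - (sqrt(216))^2 = 225 - 216 = 9
b = sqrt(9) = 3

b = 3


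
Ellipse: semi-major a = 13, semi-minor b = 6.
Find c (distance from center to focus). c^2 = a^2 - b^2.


c^2 = 13^2 - 6^2 = 169 - 36 = 133
c = sqrt(133) = 11.5326

c = 11.5326


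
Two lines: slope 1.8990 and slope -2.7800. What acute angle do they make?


m1-m2 = 4.679
1+m1*m2 = -4.27922
tan(theta) = |4.679/(-4.27922)| = 1.093424
theta = arctan(|4.679/(-4.27922)|) = 47.5553 degrees (acute angle)

47.5553 degrees


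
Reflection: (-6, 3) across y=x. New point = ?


Reflection rule for y=x: (y, x)
(-6, 3) -> (3, -6)

(3, -6)


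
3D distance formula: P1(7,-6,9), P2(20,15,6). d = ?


dx=13, dy=21, dz=-3
d = sqrt(169+441+9) = sqrt(619) = 24.8797

24.8797


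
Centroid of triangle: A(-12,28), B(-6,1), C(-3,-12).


Gx = (-12- 6- 3)/3 = -21/3 = -7.0000
Gy = (28+1- 12)/3 = 17/3 = 5.6667

G = (-7.0000, 5.6667)


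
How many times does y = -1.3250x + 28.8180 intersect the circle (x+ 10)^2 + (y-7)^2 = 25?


Substitute y = -1.3250x + 28.8180: (x+ 10)^2 + (-1.3250x+28.8180-7)^2 = 25
Expand to Ax^2 + Bx + C = 0, where b-k = 21.818
A = 1+m^2 = 2.755625
B = 2(m(b-k) - h) = 2(-1.3250*21.818 + 10) = -37.8177
C = h^2 + (b-k)^2 - r^2 = 100 + 476.025124 - 25 = 551.025124
disc = B^2-4AC = 1430.1784 - 6073.6744 = -4643.4960
disc < 0

0 intersection points


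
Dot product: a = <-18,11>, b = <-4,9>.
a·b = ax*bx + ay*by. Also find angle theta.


a·b = -18*(-4) + 11*9 = 72 + 99 = 171
|a| = sqrt(324+121) = 21.0950
|b| = sqrt(16+81) = 9.8489
cos(theta) = 171/(sqrt(445)*sqrt(97)) = 171/sqrt(43165) = 0.823058
theta = arccos(171/sqrt(43165)) = 34.6079 degrees

a·b = 171, theta = 34.6079 deg


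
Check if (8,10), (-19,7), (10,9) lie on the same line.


8*(7-9) - 19*(9-10) + 10*(10-7)
= -16 + 19 + 30 = 33

No, not collinear (determinant = 33)


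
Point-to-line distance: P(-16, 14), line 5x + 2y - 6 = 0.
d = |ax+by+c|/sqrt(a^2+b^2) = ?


|5*(-16) + 2*14 - 6| = |-58| = 58
sqrt(25 + 4) = sqrt(29) = 5.3852
d = 58/sqrt(29) = 10.7703

10.7703


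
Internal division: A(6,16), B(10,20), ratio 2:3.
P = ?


Px = (2*10 + 3*6)/5 = 38/5 = 7.6000
Py = (2*20 + 3*16)/5 = 88/5 = 17.6000

P = (7.6000, 17.6000)


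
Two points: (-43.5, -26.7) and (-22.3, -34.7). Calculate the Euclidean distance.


dx = -22.3 + 43.5 = 21.2
dy = -34.7 + 26.7 = -8
d = sqrt(449.44 + 64) = sqrt(513.44) = 22.6592

22.6592


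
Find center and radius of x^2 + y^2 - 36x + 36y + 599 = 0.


h = -D/2 = 36/2 = 18
k = -E/2 = -36/2 = -18
r^2 = h^2 + k^2 - F = 324 + 324 - 599 = 49
r = 7

Center (18, -18), radius = 7


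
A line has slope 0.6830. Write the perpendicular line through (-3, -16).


Perpendicular slope = -1/m1 = -1/0.6830 = -1.4641
b2 = y0 - m2*x0 = -16 - 3/0.6830 = -16 - 4.3924 = -20.3924

y = -1.4641x - 20.3924


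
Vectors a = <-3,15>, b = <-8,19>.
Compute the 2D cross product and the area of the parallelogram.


cross = -3*19 - 15*(-8) = -57 + 120 = 63
Parallelogram area = |63| = 63

cross = 63, parallelogram area = 63


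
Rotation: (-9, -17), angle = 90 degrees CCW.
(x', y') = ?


cos(90) = 0, sin(90) = 1
x' = -9*0 + 17*1 = 17
y' = -9*1 - 17*0 = -9

(17, -9)


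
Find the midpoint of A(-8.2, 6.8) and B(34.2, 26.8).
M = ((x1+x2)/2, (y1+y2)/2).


Mx = (-8.2 + 34.2)/2 = 26/2 = 13.0000
My = (6.8 + 26.8)/2 = 33.6/2 = 16.8000

(13.0000, 16.8000)


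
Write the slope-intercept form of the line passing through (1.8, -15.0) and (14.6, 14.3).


m = (29.3)/(12.8) = 2.2891
b = y1 - m*x1 = -15.0 - (29.3*1.8)/(12.8) = -15.0 - 4.1203 = -19.1203

y = 2.2891x - 19.1203


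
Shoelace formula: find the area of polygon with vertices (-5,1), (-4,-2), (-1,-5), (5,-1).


sum(xi*y_{i+1}) = -5*(-2) - 4*(-5) - 1*(-1) + 5*1 = 36
sum(yi*x_{i+1}) = 1*(-4) - 2*(-1) - 5*5 - 1*(-5) = -22
Area = |36 + 22|/2 = 58/2 = 29.0000

29.0000 sq units


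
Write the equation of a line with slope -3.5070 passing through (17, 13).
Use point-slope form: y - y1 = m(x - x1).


y - 13 = -3.5070(x - 17)
y = -3.5070x + 13 + 3.5070*17
y = -3.5070x + 72.6190

y = -3.5070x + 72.6190


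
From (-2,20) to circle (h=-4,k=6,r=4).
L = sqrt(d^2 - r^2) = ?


d = sqrt((-2+ 4)^2 + (20-6)^2) = sqrt(4+196) = 14.1421
L = sqrt(200.0000 - 16) = sqrt(184.0000) = 13.5647

13.5647


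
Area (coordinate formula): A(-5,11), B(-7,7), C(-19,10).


-5*(7-10) = 15
-7*(10-11) = 7
-19*(11-7) = -76
sum = -54
Area = |-54|/2 = 27.0000

27.0000 sq units


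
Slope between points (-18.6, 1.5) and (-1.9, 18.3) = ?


dy = 18.3 - 1.5 = 16.8
dx = -1.9 + 18.6 = 16.7
m = 16.8/16.7 = 1.0060

m = 1.0060


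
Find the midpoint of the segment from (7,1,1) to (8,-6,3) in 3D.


Mx = (7+8)/2 = 7.5000
My = (1- 6)/2 = -2.5000
Mz = (1+3)/2 = 2.0000

M = (7.5000, -2.5000, 2.0000)


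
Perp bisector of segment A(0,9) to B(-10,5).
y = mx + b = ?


Midpoint = (-5, 7)
Slope of AB = dy/dx = -4/(-10) = 0.4000
Perp slope = -dx/dy = -10/4 = -2.5000
b = My - (perp slope)*Mx = 7 + (-10*(-5))/(-4) = 7 - 12.5000 = -5.5000

y = -2.5000x - 5.5000


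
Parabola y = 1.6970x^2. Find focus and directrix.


a = 1.6970
1/(4a) = 0.1473
Focus = (0, 0.1473)
Directrix: y = -0.1473

Focus = (0, 0.1473), Directrix: y = -0.1473


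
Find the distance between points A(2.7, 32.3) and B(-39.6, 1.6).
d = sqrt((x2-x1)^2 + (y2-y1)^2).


dx = -39.6 - 2.7 = -42.3
dy = 1.6 - 32.3 = -30.7
d = sqrt(1789.29 + 942.49) = sqrt(2731.78) = 52.2664

52.2664


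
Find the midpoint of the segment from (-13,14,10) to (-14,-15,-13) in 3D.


Mx = (-13- 14)/2 = -13.5000
My = (14- 15)/2 = -0.5000
Mz = (10- 13)/2 = -1.5000

M = (-13.5000, -0.5000, -1.5000)


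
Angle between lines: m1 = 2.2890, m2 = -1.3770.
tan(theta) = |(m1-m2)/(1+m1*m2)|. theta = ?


m1-m2 = 3.666
1+m1*m2 = -2.151953
tan(theta) = |3.666/(-2.151953)| = 1.703569
theta = arctan(|3.666/(-2.151953)|) = 59.5869 degrees (acute angle)

59.5869 degrees


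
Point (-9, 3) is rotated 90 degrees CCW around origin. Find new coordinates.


cos(90) = 0, sin(90) = 1
x' = -9*0 - 3*1 = -3
y' = -9*1 + 3*0 = -9

(-3, -9)


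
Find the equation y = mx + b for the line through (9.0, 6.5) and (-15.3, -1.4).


m = (-7.9)/(-24.3) = 0.3251
b = y1 - m*x1 = 6.5 - (-7.9*9.0)/(-24.3) = 6.5 - 2.9259 = 3.5741

y = 0.3251x + 3.5741


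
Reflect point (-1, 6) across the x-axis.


Reflection rule for x-axis: (x, -y)
(-1, 6) -> (-1, -6)

(-1, -6)


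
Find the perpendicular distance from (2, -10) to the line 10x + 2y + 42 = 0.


|10*2 + 2*(-10) + 42| = |42| = 42
sqrt(100 + 4) = sqrt(104) = 10.1980
d = 42/sqrt(104) = 4.1184

4.1184


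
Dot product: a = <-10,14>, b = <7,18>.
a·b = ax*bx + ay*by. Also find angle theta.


a·b = -10*7 + 14*18 = -70 + 252 = 182
|a| = sqrt(100+196) = 17.2047
|b| = sqrt(49+324) = 19.3132
cos(theta) = 182/(sqrt(296)*sqrt(373)) = 182/sqrt(110408) = 0.547736
theta = arccos(182/sqrt(110408)) = 56.7882 degrees

a·b = 182, theta = 56.7882 deg


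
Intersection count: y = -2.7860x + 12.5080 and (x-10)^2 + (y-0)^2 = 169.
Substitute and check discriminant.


Substitute y = -2.7860x + 12.5080: (x-10)^2 + (-2.7860x+12.5080-0)^2 = 169
Expand to Ax^2 + Bx + C = 0, where b-k = 12.508
A = 1+m^2 = 8.761796
B = 2(m(b-k) - h) = 2(-2.7860*12.508 - 10) = -89.694576
C = h^2 + (b-k)^2 - r^2 = 100 + 156.450064 - 169 = 87.450064
disc = B^2-4AC = 8045.1170 - 3064.8785 = 4980.2385
disc > 0

2 intersection points


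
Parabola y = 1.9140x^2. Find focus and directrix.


a = 1.9140
1/(4a) = 0.1306
Focus = (0, 0.1306)
Directrix: y = -0.1306

Focus = (0, 0.1306), Directrix: y = -0.1306
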